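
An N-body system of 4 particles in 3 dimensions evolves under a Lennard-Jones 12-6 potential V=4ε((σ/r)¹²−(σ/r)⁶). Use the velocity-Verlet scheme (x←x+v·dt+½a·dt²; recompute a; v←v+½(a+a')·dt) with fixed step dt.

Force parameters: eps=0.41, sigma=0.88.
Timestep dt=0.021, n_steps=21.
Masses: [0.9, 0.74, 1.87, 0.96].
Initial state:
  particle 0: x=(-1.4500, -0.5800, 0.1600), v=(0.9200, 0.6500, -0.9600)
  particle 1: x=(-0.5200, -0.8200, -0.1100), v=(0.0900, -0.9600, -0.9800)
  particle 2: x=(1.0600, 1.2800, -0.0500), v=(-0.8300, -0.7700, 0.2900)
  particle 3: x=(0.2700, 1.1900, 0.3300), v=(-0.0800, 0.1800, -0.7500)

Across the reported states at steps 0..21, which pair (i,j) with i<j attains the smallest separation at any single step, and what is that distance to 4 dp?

step 0: x0=(-1.4500, -0.5800, 0.1600) x1=(-0.5200, -0.8200, -0.1100) x2=(1.0600, 1.2800, -0.0500) x3=(0.2700, 1.1900, 0.3300)
step 1: x0=(-1.4306, -0.5664, 0.1398) x1=(-0.5182, -0.8401, -0.1306) x2=(1.0437, 1.2640, -0.0445) x3=(0.2661, 1.1935, 0.3153)
step 2: x0=(-1.4112, -0.5527, 0.1196) x1=(-0.5164, -0.8602, -0.1511) x2=(1.0311, 1.2483, -0.0406) x3=(0.2550, 1.1964, 0.3039)
step 3: x0=(-1.3918, -0.5391, 0.0995) x1=(-0.5145, -0.8804, -0.1717) x2=(1.0229, 1.2328, -0.0387) x3=(0.2354, 1.1987, 0.2964)
step 4: x0=(-1.3726, -0.5254, 0.0793) x1=(-0.5126, -0.9005, -0.1923) x2=(1.0186, 1.2176, -0.0385) x3=(0.2080, 1.2006, 0.2921)
step 5: x0=(-1.3535, -0.5116, 0.0592) x1=(-0.5104, -0.9208, -0.2129) x2=(1.0171, 1.2024, -0.0394) x3=(0.1754, 1.2024, 0.2900)
step 6: x0=(-1.3345, -0.4977, 0.0392) x1=(-0.5079, -0.9411, -0.2337) x2=(1.0169, 1.1872, -0.0409) x3=(0.1400, 1.2042, 0.2889)
step 7: x0=(-1.3157, -0.4838, 0.0192) x1=(-0.5053, -0.9615, -0.2544) x2=(1.0174, 1.1720, -0.0426) x3=(0.1034, 1.2060, 0.2883)
step 8: x0=(-1.2971, -0.4698, -0.0007) x1=(-0.5026, -0.9820, -0.2753) x2=(1.0180, 1.1568, -0.0443) x3=(0.0666, 1.2079, 0.2877)
step 9: x0=(-1.2784, -0.4557, -0.0206) x1=(-0.4998, -1.0025, -0.2961) x2=(1.0184, 1.1416, -0.0460) x3=(0.0300, 1.2096, 0.2871)
step 10: x0=(-1.2597, -0.4417, -0.0405) x1=(-0.4970, -1.0230, -0.3169) x2=(1.0186, 1.1264, -0.0476) x3=(-0.0062, 1.2114, 0.2863)
step 11: x0=(-1.2409, -0.4277, -0.0605) x1=(-0.4944, -1.0434, -0.3377) x2=(1.0186, 1.1112, -0.0491) x3=(-0.0419, 1.2131, 0.2854)
step 12: x0=(-1.2219, -0.4138, -0.0805) x1=(-0.4920, -1.0636, -0.3584) x2=(1.0184, 1.0961, -0.0506) x3=(-0.0771, 1.2147, 0.2843)
step 13: x0=(-1.2027, -0.4002, -0.1007) x1=(-0.4898, -1.0835, -0.3790) x2=(1.0179, 1.0809, -0.0519) x3=(-0.1119, 1.2163, 0.2831)
step 14: x0=(-1.1832, -0.3867, -0.1209) x1=(-0.4880, -1.1031, -0.3995) x2=(1.0172, 1.0658, -0.0533) x3=(-0.1463, 1.2178, 0.2817)
step 15: x0=(-1.1634, -0.3736, -0.1412) x1=(-0.4865, -1.1224, -0.4198) x2=(1.0163, 1.0508, -0.0545) x3=(-0.1804, 1.2192, 0.2803)
step 16: x0=(-1.1433, -0.3608, -0.1616) x1=(-0.4854, -1.1412, -0.4400) x2=(1.0153, 1.0357, -0.0558) x3=(-0.2141, 1.2206, 0.2787)
step 17: x0=(-1.1228, -0.3483, -0.1822) x1=(-0.4846, -1.1596, -0.4600) x2=(1.0141, 1.0207, -0.0569) x3=(-0.2476, 1.2219, 0.2771)
step 18: x0=(-1.1020, -0.3362, -0.2029) x1=(-0.4843, -1.1775, -0.4798) x2=(1.0128, 1.0056, -0.0581) x3=(-0.2809, 1.2232, 0.2754)
step 19: x0=(-1.0809, -0.3245, -0.2238) x1=(-0.4843, -1.1948, -0.4995) x2=(1.0114, 0.9906, -0.0592) x3=(-0.3140, 1.2243, 0.2736)
step 20: x0=(-1.0595, -0.3132, -0.2447) x1=(-0.4847, -1.2116, -0.5190) x2=(1.0099, 0.9756, -0.0603) x3=(-0.3469, 1.2254, 0.2718)
step 21: x0=(-1.0378, -0.3023, -0.2658) x1=(-0.4854, -1.2279, -0.5383) x2=(1.0083, 0.9606, -0.0614) x3=(-0.3797, 1.2265, 0.2699)

pair (2,3), distance 0.8507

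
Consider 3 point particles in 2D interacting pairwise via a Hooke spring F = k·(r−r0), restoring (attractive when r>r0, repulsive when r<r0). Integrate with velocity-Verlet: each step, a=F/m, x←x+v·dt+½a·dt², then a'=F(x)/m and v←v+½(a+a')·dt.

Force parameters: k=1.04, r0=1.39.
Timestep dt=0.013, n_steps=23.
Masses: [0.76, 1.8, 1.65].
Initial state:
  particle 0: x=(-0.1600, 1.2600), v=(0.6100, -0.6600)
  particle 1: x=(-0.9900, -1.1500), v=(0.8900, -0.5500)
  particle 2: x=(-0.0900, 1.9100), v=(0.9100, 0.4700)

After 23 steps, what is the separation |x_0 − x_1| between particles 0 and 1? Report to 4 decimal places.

2.3099

step 0: x0=(-0.1600, 1.2600) x1=(-0.9900, -1.1500) x2=(-0.0900, 1.9100)
step 1: x0=(-0.1521, 1.2512) x1=(-0.9784, -1.1570) x2=(-0.0782, 1.9161)
step 2: x0=(-0.1444, 1.2420) x1=(-0.9667, -1.1637) x2=(-0.0664, 1.9220)
step 3: x0=(-0.1367, 1.2324) x1=(-0.9549, -1.1702) x2=(-0.0547, 1.9278)
step 4: x0=(-0.1291, 1.2223) x1=(-0.9430, -1.1764) x2=(-0.0430, 1.9336)
step 5: x0=(-0.1217, 1.2119) x1=(-0.9311, -1.1823) x2=(-0.0314, 1.9392)
step 6: x0=(-0.1143, 1.2011) x1=(-0.9190, -1.1879) x2=(-0.0198, 1.9446)
step 7: x0=(-0.1071, 1.1898) x1=(-0.9069, -1.1932) x2=(-0.0083, 1.9500)
step 8: x0=(-0.0999, 1.1782) x1=(-0.8947, -1.1983) x2=(0.0032, 1.9552)
step 9: x0=(-0.0928, 1.1662) x1=(-0.8824, -1.2031) x2=(0.0146, 1.9603)
step 10: x0=(-0.0859, 1.1538) x1=(-0.8700, -1.2076) x2=(0.0260, 1.9653)
step 11: x0=(-0.0790, 1.1411) x1=(-0.8575, -1.2118) x2=(0.0373, 1.9701)
step 12: x0=(-0.0723, 1.1279) x1=(-0.8450, -1.2157) x2=(0.0486, 1.9748)
step 13: x0=(-0.0656, 1.1145) x1=(-0.8323, -1.2194) x2=(0.0599, 1.9794)
step 14: x0=(-0.0590, 1.1006) x1=(-0.8196, -1.2228) x2=(0.0711, 1.9838)
step 15: x0=(-0.0526, 1.0864) x1=(-0.8068, -1.2259) x2=(0.0822, 1.9881)
step 16: x0=(-0.0462, 1.0719) x1=(-0.7939, -1.2287) x2=(0.0934, 1.9922)
step 17: x0=(-0.0399, 1.0571) x1=(-0.7810, -1.2312) x2=(0.1044, 1.9962)
step 18: x0=(-0.0337, 1.0419) x1=(-0.7679, -1.2335) x2=(0.1154, 2.0000)
step 19: x0=(-0.0276, 1.0264) x1=(-0.7548, -1.2355) x2=(0.1264, 2.0036)
step 20: x0=(-0.0215, 1.0106) x1=(-0.7416, -1.2372) x2=(0.1373, 2.0071)
step 21: x0=(-0.0156, 0.9945) x1=(-0.7283, -1.2386) x2=(0.1482, 2.0104)
step 22: x0=(-0.0097, 0.9781) x1=(-0.7149, -1.2397) x2=(0.1590, 2.0136)
step 23: x0=(-0.0039, 0.9615) x1=(-0.7015, -1.2406) x2=(0.1698, 2.0166)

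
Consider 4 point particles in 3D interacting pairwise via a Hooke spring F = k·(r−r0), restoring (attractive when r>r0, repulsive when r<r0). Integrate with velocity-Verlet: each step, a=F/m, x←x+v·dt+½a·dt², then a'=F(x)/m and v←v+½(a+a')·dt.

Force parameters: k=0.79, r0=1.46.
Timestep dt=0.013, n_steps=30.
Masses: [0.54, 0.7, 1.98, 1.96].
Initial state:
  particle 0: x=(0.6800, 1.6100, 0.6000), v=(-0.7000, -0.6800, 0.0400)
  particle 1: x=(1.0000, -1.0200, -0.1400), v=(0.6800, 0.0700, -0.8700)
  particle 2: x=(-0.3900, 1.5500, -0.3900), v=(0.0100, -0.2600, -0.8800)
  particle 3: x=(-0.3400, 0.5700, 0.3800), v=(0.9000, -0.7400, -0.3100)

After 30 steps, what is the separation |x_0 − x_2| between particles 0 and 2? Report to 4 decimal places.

1.5424

step 0: x0=(0.6800, 1.6100, 0.6000) x1=(1.0000, -1.0200, -0.1400) x2=(-0.3900, 1.5500, -0.3900) x3=(-0.3400, 0.5700, 0.3800)
step 1: x0=(0.6709, 1.6010, 0.6005) x1=(1.0087, -1.0188, -0.1513) x2=(-0.3898, 1.5466, -0.4014) x3=(-0.3283, 0.5604, 0.3760)
step 2: x0=(0.6619, 1.5917, 0.6009) x1=(1.0172, -1.0170, -0.1625) x2=(-0.3896, 1.5431, -0.4129) x3=(-0.3165, 0.5507, 0.3719)
step 3: x0=(0.6529, 1.5821, 0.6012) x1=(1.0254, -1.0147, -0.1736) x2=(-0.3894, 1.5395, -0.4243) x3=(-0.3048, 0.5409, 0.3679)
step 4: x0=(0.6439, 1.5722, 0.6014) x1=(1.0334, -1.0118, -0.1846) x2=(-0.3891, 1.5359, -0.4358) x3=(-0.2930, 0.5312, 0.3639)
step 5: x0=(0.6350, 1.5620, 0.6015) x1=(1.0411, -1.0083, -0.1956) x2=(-0.3888, 1.5321, -0.4472) x3=(-0.2811, 0.5213, 0.3598)
step 6: x0=(0.6262, 1.5516, 0.6015) x1=(1.0486, -1.0043, -0.2065) x2=(-0.3884, 1.5283, -0.4586) x3=(-0.2693, 0.5115, 0.3558)
step 7: x0=(0.6174, 1.5408, 0.6015) x1=(1.0558, -0.9997, -0.2173) x2=(-0.3879, 1.5245, -0.4701) x3=(-0.2574, 0.5016, 0.3517)
step 8: x0=(0.6086, 1.5298, 0.6013) x1=(1.0628, -0.9945, -0.2280) x2=(-0.3875, 1.5205, -0.4815) x3=(-0.2455, 0.4916, 0.3476)
step 9: x0=(0.6000, 1.5185, 0.6011) x1=(1.0696, -0.9889, -0.2387) x2=(-0.3869, 1.5165, -0.4929) x3=(-0.2336, 0.4816, 0.3436)
step 10: x0=(0.5914, 1.5070, 0.6008) x1=(1.0760, -0.9826, -0.2492) x2=(-0.3863, 1.5124, -0.5043) x3=(-0.2216, 0.4716, 0.3395)
step 11: x0=(0.5828, 1.4952, 0.6003) x1=(1.0823, -0.9759, -0.2597) x2=(-0.3857, 1.5082, -0.5158) x3=(-0.2097, 0.4615, 0.3354)
step 12: x0=(0.5744, 1.4831, 0.5998) x1=(1.0883, -0.9686, -0.2701) x2=(-0.3850, 1.5039, -0.5272) x3=(-0.1977, 0.4514, 0.3313)
step 13: x0=(0.5660, 1.4708, 0.5992) x1=(1.0940, -0.9608, -0.2805) x2=(-0.3843, 1.4996, -0.5386) x3=(-0.1857, 0.4413, 0.3272)
step 14: x0=(0.5577, 1.4583, 0.5985) x1=(1.0995, -0.9525, -0.2907) x2=(-0.3835, 1.4951, -0.5500) x3=(-0.1736, 0.4311, 0.3231)
step 15: x0=(0.5495, 1.4455, 0.5977) x1=(1.1047, -0.9437, -0.3009) x2=(-0.3827, 1.4906, -0.5614) x3=(-0.1616, 0.4209, 0.3190)
step 16: x0=(0.5413, 1.4325, 0.5968) x1=(1.1097, -0.9344, -0.3109) x2=(-0.3818, 1.4861, -0.5728) x3=(-0.1495, 0.4106, 0.3148)
step 17: x0=(0.5333, 1.4193, 0.5958) x1=(1.1144, -0.9246, -0.3209) x2=(-0.3809, 1.4814, -0.5841) x3=(-0.1375, 0.4003, 0.3107)
step 18: x0=(0.5253, 1.4058, 0.5947) x1=(1.1189, -0.9144, -0.3309) x2=(-0.3799, 1.4767, -0.5955) x3=(-0.1254, 0.3900, 0.3065)
step 19: x0=(0.5174, 1.3922, 0.5936) x1=(1.1232, -0.9036, -0.3407) x2=(-0.3789, 1.4718, -0.6069) x3=(-0.1133, 0.3796, 0.3023)
step 20: x0=(0.5096, 1.3784, 0.5923) x1=(1.1272, -0.8924, -0.3505) x2=(-0.3778, 1.4670, -0.6182) x3=(-0.1012, 0.3692, 0.2982)
step 21: x0=(0.5019, 1.3644, 0.5909) x1=(1.1309, -0.8808, -0.3601) x2=(-0.3767, 1.4620, -0.6295) x3=(-0.0890, 0.3588, 0.2940)
step 22: x0=(0.4942, 1.3502, 0.5895) x1=(1.1345, -0.8687, -0.3697) x2=(-0.3755, 1.4570, -0.6409) x3=(-0.0769, 0.3483, 0.2897)
step 23: x0=(0.4867, 1.3358, 0.5880) x1=(1.1378, -0.8562, -0.3793) x2=(-0.3743, 1.4518, -0.6522) x3=(-0.0648, 0.3379, 0.2855)
step 24: x0=(0.4793, 1.3213, 0.5863) x1=(1.1408, -0.8432, -0.3887) x2=(-0.3730, 1.4466, -0.6635) x3=(-0.0526, 0.3273, 0.2813)
step 25: x0=(0.4719, 1.3066, 0.5846) x1=(1.1437, -0.8298, -0.3981) x2=(-0.3716, 1.4414, -0.6748) x3=(-0.0405, 0.3168, 0.2770)
step 26: x0=(0.4646, 1.2918, 0.5828) x1=(1.1463, -0.8161, -0.4074) x2=(-0.3703, 1.4360, -0.6860) x3=(-0.0283, 0.3062, 0.2727)
step 27: x0=(0.4575, 1.2768, 0.5809) x1=(1.1486, -0.8019, -0.4166) x2=(-0.3688, 1.4306, -0.6973) x3=(-0.0162, 0.2956, 0.2685)
step 28: x0=(0.4504, 1.2617, 0.5789) x1=(1.1508, -0.7873, -0.4257) x2=(-0.3673, 1.4251, -0.7085) x3=(-0.0040, 0.2849, 0.2641)
step 29: x0=(0.4434, 1.2465, 0.5768) x1=(1.1527, -0.7724, -0.4348) x2=(-0.3658, 1.4196, -0.7198) x3=(0.0082, 0.2743, 0.2598)
step 30: x0=(0.4365, 1.2312, 0.5746) x1=(1.1545, -0.7571, -0.4438) x2=(-0.3642, 1.4139, -0.7310) x3=(0.0203, 0.2636, 0.2555)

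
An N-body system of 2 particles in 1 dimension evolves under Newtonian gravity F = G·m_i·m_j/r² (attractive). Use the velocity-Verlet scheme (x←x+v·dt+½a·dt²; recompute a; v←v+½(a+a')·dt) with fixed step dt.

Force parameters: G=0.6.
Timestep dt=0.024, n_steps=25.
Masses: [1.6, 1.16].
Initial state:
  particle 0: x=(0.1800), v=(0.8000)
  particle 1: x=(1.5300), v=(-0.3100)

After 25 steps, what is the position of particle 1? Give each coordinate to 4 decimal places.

(1.1764)

step 0: x0=(0.1800) x1=(1.5300)
step 1: x0=(0.1993) x1=(1.5224)
step 2: x0=(0.2188) x1=(1.5145)
step 3: x0=(0.2386) x1=(1.5063)
step 4: x0=(0.2587) x1=(1.4977)
step 5: x0=(0.2789) x1=(1.4887)
step 6: x0=(0.2995) x1=(1.4794)
step 7: x0=(0.3204) x1=(1.4697)
step 8: x0=(0.3415) x1=(1.4596)
step 9: x0=(0.3630) x1=(1.4490)
step 10: x0=(0.3848) x1=(1.4379)
step 11: x0=(0.4070) x1=(1.4264)
step 12: x0=(0.4295) x1=(1.4143)
step 13: x0=(0.4525) x1=(1.4017)
step 14: x0=(0.4759) x1=(1.3884)
step 15: x0=(0.4998) x1=(1.3745)
step 16: x0=(0.5243) x1=(1.3598)
step 17: x0=(0.5493) x1=(1.3444)
step 18: x0=(0.5749) x1=(1.3281)
step 19: x0=(0.6012) x1=(1.3108)
step 20: x0=(0.6284) x1=(1.2924)
step 21: x0=(0.6564) x1=(1.2728)
step 22: x0=(0.6855) x1=(1.2517)
step 23: x0=(0.7159) x1=(1.2289)
step 24: x0=(0.7477) x1=(1.2039)
step 25: x0=(0.7815) x1=(1.1764)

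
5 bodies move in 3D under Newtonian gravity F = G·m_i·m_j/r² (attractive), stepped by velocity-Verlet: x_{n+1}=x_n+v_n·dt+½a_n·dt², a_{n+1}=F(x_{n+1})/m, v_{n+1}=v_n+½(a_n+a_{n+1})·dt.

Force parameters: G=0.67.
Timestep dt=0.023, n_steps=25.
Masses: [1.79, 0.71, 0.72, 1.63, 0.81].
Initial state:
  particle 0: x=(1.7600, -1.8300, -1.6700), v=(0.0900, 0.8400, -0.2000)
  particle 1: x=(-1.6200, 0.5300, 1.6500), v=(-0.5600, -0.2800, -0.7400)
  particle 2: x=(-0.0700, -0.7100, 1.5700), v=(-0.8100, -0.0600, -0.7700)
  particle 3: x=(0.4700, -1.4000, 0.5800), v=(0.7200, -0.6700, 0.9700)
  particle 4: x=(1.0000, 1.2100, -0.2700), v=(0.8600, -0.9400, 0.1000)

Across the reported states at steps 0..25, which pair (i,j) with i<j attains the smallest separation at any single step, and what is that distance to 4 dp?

step 0: x0=(1.7600, -1.8300, -1.6700) x1=(-1.6200, 0.5300, 1.6500) x2=(-0.0700, -0.7100, 1.5700) x3=(0.4700, -1.4000, 0.5800) x4=(1.0000, 1.2100, -0.2700)
step 1: x0=(1.7620, -1.8107, -1.6745) x1=(-1.6328, 0.5235, 1.6330) x2=(-0.0886, -0.7114, 1.5521) x3=(0.4865, -1.4154, 0.6023) x4=(1.0198, 1.1883, -0.2677)
step 2: x0=(1.7640, -1.7913, -1.6790) x1=(-1.6455, 0.5170, 1.6159) x2=(-0.1070, -0.7130, 1.5340) x3=(0.5031, -1.4306, 0.6247) x4=(1.0395, 1.1665, -0.2653)
step 3: x0=(1.7659, -1.7718, -1.6833) x1=(-1.6581, 0.5103, 1.5987) x2=(-0.1253, -0.7147, 1.5155) x3=(0.5195, -1.4457, 0.6470) x4=(1.0592, 1.1445, -0.2630)
step 4: x0=(1.7678, -1.7524, -1.6876) x1=(-1.6705, 0.5036, 1.5815) x2=(-0.1435, -0.7165, 1.4968) x3=(0.5360, -1.4607, 0.6694) x4=(1.0789, 1.1224, -0.2605)
step 5: x0=(1.7696, -1.7329, -1.6917) x1=(-1.6828, 0.4967, 1.5643) x2=(-0.1614, -0.7185, 1.4778) x3=(0.5524, -1.4756, 0.6918) x4=(1.0985, 1.1001, -0.2581)
step 6: x0=(1.7714, -1.7133, -1.6958) x1=(-1.6949, 0.4898, 1.5470) x2=(-0.1793, -0.7206, 1.4586) x3=(0.5687, -1.4903, 0.7143) x4=(1.1181, 1.0777, -0.2556)
step 7: x0=(1.7731, -1.6937, -1.6997) x1=(-1.7070, 0.4828, 1.5296) x2=(-0.1969, -0.7229, 1.4390) x3=(0.5850, -1.5049, 0.7367) x4=(1.1377, 1.0551, -0.2531)
step 8: x0=(1.7747, -1.6741, -1.7035) x1=(-1.7189, 0.4758, 1.5122) x2=(-0.2143, -0.7253, 1.4193) x3=(0.6012, -1.5194, 0.7591) x4=(1.1572, 1.0324, -0.2506)
step 9: x0=(1.7763, -1.6544, -1.7073) x1=(-1.7306, 0.4686, 1.4948) x2=(-0.2316, -0.7279, 1.3993) x3=(0.6173, -1.5337, 0.7815) x4=(1.1767, 1.0096, -0.2480)
step 10: x0=(1.7778, -1.6347, -1.7109) x1=(-1.7423, 0.4613, 1.4773) x2=(-0.2486, -0.7306, 1.3792) x3=(0.6334, -1.5479, 0.8039) x4=(1.1961, 0.9866, -0.2454)
step 11: x0=(1.7793, -1.6150, -1.7144) x1=(-1.7538, 0.4540, 1.4598) x2=(-0.2655, -0.7335, 1.3588) x3=(0.6494, -1.5620, 0.8262) x4=(1.2155, 0.9634, -0.2428)
step 12: x0=(1.7807, -1.5952, -1.7178) x1=(-1.7651, 0.4466, 1.4422) x2=(-0.2821, -0.7364, 1.3383) x3=(0.6653, -1.5759, 0.8485) x4=(1.2349, 0.9401, -0.2402)
step 13: x0=(1.7821, -1.5754, -1.7211) x1=(-1.7764, 0.4391, 1.4246) x2=(-0.2985, -0.7396, 1.3176) x3=(0.6812, -1.5897, 0.8708) x4=(1.2543, 0.9167, -0.2375)
step 14: x0=(1.7834, -1.5556, -1.7244) x1=(-1.7875, 0.4315, 1.4070) x2=(-0.3148, -0.7428, 1.2967) x3=(0.6969, -1.6034, 0.8931) x4=(1.2736, 0.8931, -0.2348)
step 15: x0=(1.7847, -1.5357, -1.7275) x1=(-1.7984, 0.4238, 1.3893) x2=(-0.3308, -0.7462, 1.2757) x3=(0.7126, -1.6170, 0.9153) x4=(1.2928, 0.8694, -0.2321)
step 16: x0=(1.7859, -1.5158, -1.7305) x1=(-1.8093, 0.4161, 1.3716) x2=(-0.3466, -0.7497, 1.2546) x3=(0.7283, -1.6304, 0.9375) x4=(1.3120, 0.8455, -0.2294)
step 17: x0=(1.7871, -1.4958, -1.7334) x1=(-1.8200, 0.4082, 1.3538) x2=(-0.3622, -0.7534, 1.2333) x3=(0.7438, -1.6437, 0.9596) x4=(1.3312, 0.8214, -0.2267)
step 18: x0=(1.7882, -1.4758, -1.7362) x1=(-1.8305, 0.4003, 1.3361) x2=(-0.3775, -0.7571, 1.2120) x3=(0.7593, -1.6568, 0.9816) x4=(1.3504, 0.7972, -0.2239)
step 19: x0=(1.7893, -1.4558, -1.7388) x1=(-1.8409, 0.3923, 1.3182) x2=(-0.3927, -0.7610, 1.1905) x3=(0.7747, -1.6698, 1.0036) x4=(1.3695, 0.7728, -0.2212)
step 20: x0=(1.7903, -1.4358, -1.7414) x1=(-1.8512, 0.3842, 1.3004) x2=(-0.4077, -0.7649, 1.1690) x3=(0.7900, -1.6828, 1.0255) x4=(1.3885, 0.7483, -0.2184)
step 21: x0=(1.7913, -1.4157, -1.7439) x1=(-1.8614, 0.3760, 1.2825) x2=(-0.4225, -0.7690, 1.1474) x3=(0.8052, -1.6956, 1.0474) x4=(1.4075, 0.7236, -0.2156)
step 22: x0=(1.7923, -1.3956, -1.7463) x1=(-1.8714, 0.3677, 1.2646) x2=(-0.4371, -0.7731, 1.1257) x3=(0.8204, -1.7082, 1.0691) x4=(1.4265, 0.6988, -0.2128)
step 23: x0=(1.7932, -1.3754, -1.7486) x1=(-1.8813, 0.3594, 1.2466) x2=(-0.4515, -0.7773, 1.1040) x3=(0.8355, -1.7208, 1.0908) x4=(1.4454, 0.6738, -0.2100)
step 24: x0=(1.7940, -1.3552, -1.7507) x1=(-1.8910, 0.3509, 1.2286) x2=(-0.4658, -0.7816, 1.0822) x3=(0.8505, -1.7332, 1.1124) x4=(1.4643, 0.6487, -0.2072)
step 25: x0=(1.7948, -1.3350, -1.7528) x1=(-1.9006, 0.3424, 1.2106) x2=(-0.4798, -0.7860, 1.0604) x3=(0.8655, -1.7456, 1.1340) x4=(1.4831, 0.6234, -0.2044)

pair (2,3), distance 1.3038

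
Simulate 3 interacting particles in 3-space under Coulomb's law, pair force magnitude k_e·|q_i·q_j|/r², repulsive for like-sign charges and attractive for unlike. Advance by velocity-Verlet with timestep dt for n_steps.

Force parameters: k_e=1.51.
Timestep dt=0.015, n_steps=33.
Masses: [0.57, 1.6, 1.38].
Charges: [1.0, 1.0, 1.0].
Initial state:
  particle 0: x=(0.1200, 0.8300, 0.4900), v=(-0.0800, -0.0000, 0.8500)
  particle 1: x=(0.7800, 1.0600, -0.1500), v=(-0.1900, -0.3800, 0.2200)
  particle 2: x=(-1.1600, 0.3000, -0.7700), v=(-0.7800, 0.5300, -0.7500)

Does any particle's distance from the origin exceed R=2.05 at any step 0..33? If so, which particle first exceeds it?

step 0: x0=(0.1200, 0.8300, 0.4900) x1=(0.7800, 1.0600, -0.1500) x2=(-1.1600, 0.3000, -0.7700)
step 1: x0=(0.1186, 0.8299, 0.5030) x1=(0.7773, 1.0543, -0.1468) x2=(-1.1717, 0.3079, -0.7813)
step 2: x0=(0.1169, 0.8298, 0.5166) x1=(0.7747, 1.0487, -0.1437) x2=(-1.1836, 0.3158, -0.7926)
step 3: x0=(0.1149, 0.8295, 0.5308) x1=(0.7724, 1.0432, -0.1408) x2=(-1.1955, 0.3237, -0.8040)
step 4: x0=(0.1125, 0.8291, 0.5455) x1=(0.7702, 1.0378, -0.1380) x2=(-1.2075, 0.3315, -0.8155)
step 5: x0=(0.1098, 0.8287, 0.5607) x1=(0.7682, 1.0324, -0.1353) x2=(-1.2197, 0.3393, -0.8270)
step 6: x0=(0.1068, 0.8281, 0.5766) x1=(0.7665, 1.0270, -0.1328) x2=(-1.2318, 0.3471, -0.8386)
step 7: x0=(0.1034, 0.8275, 0.5929) x1=(0.7649, 1.0217, -0.1305) x2=(-1.2441, 0.3548, -0.8502)
step 8: x0=(0.0998, 0.8267, 0.6098) x1=(0.7635, 1.0165, -0.1283) x2=(-1.2565, 0.3625, -0.8619)
step 9: x0=(0.0959, 0.8259, 0.6272) x1=(0.7622, 1.0113, -0.1262) x2=(-1.2689, 0.3702, -0.8737)
step 10: x0=(0.0917, 0.8250, 0.6451) x1=(0.7612, 1.0062, -0.1242) x2=(-1.2815, 0.3778, -0.8855)
step 11: x0=(0.0872, 0.8241, 0.6636) x1=(0.7603, 1.0011, -0.1224) x2=(-1.2941, 0.3855, -0.8974)
step 12: x0=(0.0825, 0.8231, 0.6825) x1=(0.7595, 0.9961, -0.1208) x2=(-1.3068, 0.3931, -0.9093)
step 13: x0=(0.0775, 0.8220, 0.7020) x1=(0.7589, 0.9911, -0.1192) x2=(-1.3195, 0.4006, -0.9213)
step 14: x0=(0.0723, 0.8209, 0.7219) x1=(0.7585, 0.9861, -0.1178) x2=(-1.3324, 0.4082, -0.9333)
step 15: x0=(0.0668, 0.8197, 0.7423) x1=(0.7582, 0.9812, -0.1165) x2=(-1.3453, 0.4157, -0.9454)
step 16: x0=(0.0611, 0.8185, 0.7631) x1=(0.7581, 0.9763, -0.1153) x2=(-1.3583, 0.4232, -0.9576)
step 17: x0=(0.0552, 0.8172, 0.7844) x1=(0.7581, 0.9715, -0.1142) x2=(-1.3713, 0.4307, -0.9698)
step 18: x0=(0.0491, 0.8159, 0.8061) x1=(0.7582, 0.9666, -0.1132) x2=(-1.3844, 0.4382, -0.9820)
step 19: x0=(0.0428, 0.8145, 0.8283) x1=(0.7584, 0.9618, -0.1124) x2=(-1.3976, 0.4457, -0.9943)
step 20: x0=(0.0364, 0.8131, 0.8509) x1=(0.7588, 0.9571, -0.1116) x2=(-1.4109, 0.4531, -1.0067)
step 21: x0=(0.0297, 0.8117, 0.8738) x1=(0.7593, 0.9523, -0.1110) x2=(-1.4242, 0.4605, -1.0191)
step 22: x0=(0.0229, 0.8103, 0.8972) x1=(0.7599, 0.9476, -0.1104) x2=(-1.4376, 0.4680, -1.0315)
step 23: x0=(0.0159, 0.8088, 0.9210) x1=(0.7606, 0.9429, -0.1100) x2=(-1.4510, 0.4754, -1.0440)
step 24: x0=(0.0087, 0.8073, 0.9451) x1=(0.7615, 0.9382, -0.1096) x2=(-1.4646, 0.4827, -1.0566)
step 25: x0=(0.0015, 0.8058, 0.9696) x1=(0.7624, 0.9336, -0.1093) x2=(-1.4781, 0.4901, -1.0692)
step 26: x0=(-0.0060, 0.8042, 0.9944) x1=(0.7634, 0.9289, -0.1092) x2=(-1.4918, 0.4975, -1.0818)
step 27: x0=(-0.0135, 0.8027, 1.0196) x1=(0.7646, 0.9243, -0.1090) x2=(-1.5054, 0.5048, -1.0945)
step 28: x0=(-0.0212, 0.8011, 1.0451) x1=(0.7658, 0.9197, -0.1090) x2=(-1.5192, 0.5122, -1.1072)
step 29: x0=(-0.0290, 0.7995, 1.0709) x1=(0.7671, 0.9151, -0.1091) x2=(-1.5330, 0.5195, -1.1200)
step 30: x0=(-0.0370, 0.7979, 1.0971) x1=(0.7685, 0.9105, -0.1092) x2=(-1.5468, 0.5268, -1.1328)
step 31: x0=(-0.0450, 0.7962, 1.1235) x1=(0.7700, 0.9059, -0.1094) x2=(-1.5607, 0.5341, -1.1457)
step 32: x0=(-0.0532, 0.7946, 1.1502) x1=(0.7716, 0.9014, -0.1096) x2=(-1.5747, 0.5414, -1.1586)
step 33: x0=(-0.0614, 0.7929, 1.1772) x1=(0.7732, 0.8968, -0.1099) x2=(-1.5887, 0.5487, -1.1715)

no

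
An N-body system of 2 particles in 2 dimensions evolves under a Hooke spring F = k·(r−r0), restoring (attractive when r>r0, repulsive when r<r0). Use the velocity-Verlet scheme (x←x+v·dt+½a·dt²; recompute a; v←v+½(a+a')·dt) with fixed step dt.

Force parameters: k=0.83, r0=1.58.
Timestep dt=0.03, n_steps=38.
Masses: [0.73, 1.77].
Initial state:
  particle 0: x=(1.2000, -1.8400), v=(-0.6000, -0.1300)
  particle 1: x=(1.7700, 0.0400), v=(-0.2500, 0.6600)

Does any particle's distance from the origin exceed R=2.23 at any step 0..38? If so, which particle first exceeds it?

step 0: x0=(1.2000, -1.8400) x1=(1.7700, 0.0400)
step 1: x0=(1.1821, -1.8437) x1=(1.7625, 0.0597)
step 2: x0=(1.1642, -1.8470) x1=(1.7549, 0.0793)
step 3: x0=(1.1465, -1.8499) x1=(1.7473, 0.0987)
step 4: x0=(1.1290, -1.8523) x1=(1.7396, 0.1179)
step 5: x0=(1.1116, -1.8543) x1=(1.7318, 0.1369)
step 6: x0=(1.0943, -1.8558) x1=(1.7240, 0.1557)
step 7: x0=(1.0772, -1.8567) x1=(1.7162, 0.1742)
step 8: x0=(1.0603, -1.8572) x1=(1.7082, 0.1926)
step 9: x0=(1.0436, -1.8570) x1=(1.7002, 0.2107)
step 10: x0=(1.0270, -1.8563) x1=(1.6921, 0.2286)
step 11: x0=(1.0106, -1.8550) x1=(1.6839, 0.2463)
step 12: x0=(0.9945, -1.8531) x1=(1.6757, 0.2637)
step 13: x0=(0.9785, -1.8505) x1=(1.6674, 0.2808)
step 14: x0=(0.9627, -1.8474) x1=(1.6589, 0.2977)
step 15: x0=(0.9472, -1.8435) x1=(1.6504, 0.3143)
step 16: x0=(0.9318, -1.8390) x1=(1.6418, 0.3307)
step 17: x0=(0.9167, -1.8338) x1=(1.6331, 0.3467)
step 18: x0=(0.9018, -1.8279) x1=(1.6243, 0.3625)
step 19: x0=(0.8872, -1.8213) x1=(1.6155, 0.3779)
step 20: x0=(0.8728, -1.8140) x1=(1.6065, 0.3931)
step 21: x0=(0.8586, -1.8060) x1=(1.5974, 0.4080)
step 22: x0=(0.8447, -1.7972) x1=(1.5882, 0.4226)
step 23: x0=(0.8310, -1.7877) x1=(1.5790, 0.4368)
step 24: x0=(0.8175, -1.7774) x1=(1.5696, 0.4508)
step 25: x0=(0.8044, -1.7664) x1=(1.5601, 0.4644)
step 26: x0=(0.7914, -1.7547) x1=(1.5505, 0.4778)
step 27: x0=(0.7788, -1.7422) x1=(1.5408, 0.4908)
step 28: x0=(0.7664, -1.7289) x1=(1.5310, 0.5035)
step 29: x0=(0.7542, -1.7149) x1=(1.5211, 0.5160)
step 30: x0=(0.7423, -1.7001) x1=(1.5111, 0.5281)
step 31: x0=(0.7307, -1.6846) x1=(1.5009, 0.5399)
step 32: x0=(0.7193, -1.6683) x1=(1.4907, 0.5513)
step 33: x0=(0.7082, -1.6513) x1=(1.4804, 0.5625)
step 34: x0=(0.6973, -1.6336) x1=(1.4699, 0.5734)
step 35: x0=(0.6867, -1.6151) x1=(1.4594, 0.5839)
step 36: x0=(0.6764, -1.5959) x1=(1.4487, 0.5942)
step 37: x0=(0.6663, -1.5760) x1=(1.4379, 0.6042)
step 38: x0=(0.6564, -1.5553) x1=(1.4271, 0.6139)

no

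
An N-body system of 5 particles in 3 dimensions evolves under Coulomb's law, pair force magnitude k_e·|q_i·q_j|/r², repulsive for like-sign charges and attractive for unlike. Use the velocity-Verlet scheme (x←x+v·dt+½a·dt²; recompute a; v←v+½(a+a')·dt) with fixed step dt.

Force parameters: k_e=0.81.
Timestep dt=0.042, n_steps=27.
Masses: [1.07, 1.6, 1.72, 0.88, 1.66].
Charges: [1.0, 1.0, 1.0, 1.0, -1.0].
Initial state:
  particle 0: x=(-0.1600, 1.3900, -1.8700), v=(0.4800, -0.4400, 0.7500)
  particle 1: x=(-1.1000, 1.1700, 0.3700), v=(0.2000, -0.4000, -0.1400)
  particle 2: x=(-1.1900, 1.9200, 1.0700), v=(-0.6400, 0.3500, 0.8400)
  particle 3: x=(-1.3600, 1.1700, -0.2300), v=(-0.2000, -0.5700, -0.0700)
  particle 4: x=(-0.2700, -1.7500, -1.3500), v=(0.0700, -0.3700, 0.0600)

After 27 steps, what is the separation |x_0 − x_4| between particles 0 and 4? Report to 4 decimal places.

3.0282

step 0: x0=(-0.1600, 1.3900, -1.8700) x1=(-1.1000, 1.1700, 0.3700) x2=(-1.1900, 1.9200, 1.0700) x3=(-1.3600, 1.1700, -0.2300) x4=(-0.2700, -1.7500, -1.3500)
step 1: x0=(-0.1397, 1.3715, -1.8388) x1=(-1.0912, 1.1529, 0.3648) x2=(-1.2169, 1.9351, 1.1057) x3=(-1.3693, 1.1458, -0.2349) x4=(-0.2671, -1.7654, -1.3474)
step 2: x0=(-0.1190, 1.3528, -1.8081) x1=(-1.0814, 1.1351, 0.3611) x2=(-1.2439, 1.9508, 1.1423) x3=(-1.3804, 1.1210, -0.2434) x4=(-0.2642, -1.7806, -1.3448)
step 3: x0=(-0.0981, 1.3341, -1.7780) x1=(-1.0708, 1.1168, 0.3588) x2=(-1.2709, 1.9671, 1.1796) x3=(-1.3933, 1.0957, -0.2554) x4=(-0.2614, -1.7955, -1.3421)
step 4: x0=(-0.0767, 1.3153, -1.7485) x1=(-1.0592, 1.0981, 0.3578) x2=(-1.2981, 1.9840, 1.2176) x3=(-1.4081, 1.0698, -0.2706) x4=(-0.2586, -1.8102, -1.3394)
step 5: x0=(-0.0550, 1.2964, -1.7196) x1=(-1.0467, 1.0790, 0.3580) x2=(-1.3253, 2.0014, 1.2563) x3=(-1.4246, 1.0433, -0.2888) x4=(-0.2559, -1.8246, -1.3365)
step 6: x0=(-0.0330, 1.2774, -1.6912) x1=(-1.0334, 1.0595, 0.3594) x2=(-1.3527, 2.0192, 1.2955) x3=(-1.4428, 1.0163, -0.3096) x4=(-0.2532, -1.8388, -1.3336)
step 7: x0=(-0.0105, 1.2583, -1.6633) x1=(-1.0193, 1.0396, 0.3618) x2=(-1.3802, 2.0374, 1.3353) x3=(-1.4626, 0.9887, -0.3328) x4=(-0.2506, -1.8527, -1.3306)
step 8: x0=(0.0123, 1.2391, -1.6360) x1=(-1.0044, 1.0195, 0.3651) x2=(-1.4078, 2.0561, 1.3756) x3=(-1.4840, 0.9605, -0.3582) x4=(-0.2480, -1.8664, -1.3276)
step 9: x0=(0.0356, 1.2198, -1.6092) x1=(-0.9888, 0.9991, 0.3693) x2=(-1.4355, 2.0750, 1.4163) x3=(-1.5069, 0.9317, -0.3854) x4=(-0.2455, -1.8798, -1.3244)
step 10: x0=(0.0593, 1.2005, -1.5830) x1=(-0.9726, 0.9784, 0.3742) x2=(-1.4633, 2.0943, 1.4575) x3=(-1.5311, 0.9025, -0.4144) x4=(-0.2430, -1.8930, -1.3212)
step 11: x0=(0.0834, 1.1810, -1.5573) x1=(-0.9558, 0.9575, 0.3798) x2=(-1.4912, 2.1139, 1.4990) x3=(-1.5565, 0.8727, -0.4448) x4=(-0.2406, -1.9060, -1.3180)
step 12: x0=(0.1079, 1.1615, -1.5320) x1=(-0.9385, 0.9364, 0.3859) x2=(-1.5192, 2.1338, 1.5409) x3=(-1.5832, 0.8424, -0.4765) x4=(-0.2382, -1.9186, -1.3146)
step 13: x0=(0.1329, 1.1418, -1.5073) x1=(-0.9207, 0.9151, 0.3927) x2=(-1.5473, 2.1539, 1.5832) x3=(-1.6109, 0.8117, -0.5094) x4=(-0.2359, -1.9311, -1.3112)
step 14: x0=(0.1583, 1.1221, -1.4831) x1=(-0.9025, 0.8936, 0.3999) x2=(-1.5756, 2.1742, 1.6257) x3=(-1.6397, 0.7805, -0.5434) x4=(-0.2336, -1.9432, -1.3077)
step 15: x0=(0.1842, 1.1024, -1.4593) x1=(-0.8839, 0.8718, 0.4076) x2=(-1.6039, 2.1948, 1.6685) x3=(-1.6694, 0.7488, -0.5783) x4=(-0.2314, -1.9552, -1.3042)
step 16: x0=(0.2105, 1.0825, -1.4359) x1=(-0.8649, 0.8499, 0.4156) x2=(-1.6323, 2.2155, 1.7116) x3=(-1.7000, 0.7168, -0.6141) x4=(-0.2292, -1.9669, -1.3005)
step 17: x0=(0.2372, 1.0625, -1.4130) x1=(-0.8456, 0.8278, 0.4241) x2=(-1.6609, 2.2365, 1.7550) x3=(-1.7315, 0.6843, -0.6506) x4=(-0.2271, -1.9783, -1.2968)
step 18: x0=(0.2644, 1.0425, -1.3905) x1=(-0.8260, 0.8055, 0.4329) x2=(-1.6895, 2.2576, 1.7986) x3=(-1.7637, 0.6514, -0.6879) x4=(-0.2250, -1.9895, -1.2931)
step 19: x0=(0.2920, 1.0224, -1.3684) x1=(-0.8062, 0.7831, 0.4420) x2=(-1.7182, 2.2789, 1.8424) x3=(-1.7966, 0.6181, -0.7258) x4=(-0.2229, -2.0004, -1.2892)
step 20: x0=(0.3200, 1.0022, -1.3467) x1=(-0.7862, 0.7605, 0.4514) x2=(-1.7470, 2.3003, 1.8864) x3=(-1.8303, 0.5845, -0.7644) x4=(-0.2210, -2.0110, -1.2853)
step 21: x0=(0.3484, 0.9819, -1.3254) x1=(-0.7659, 0.7377, 0.4611) x2=(-1.7758, 2.3219, 1.9306) x3=(-1.8645, 0.5505, -0.8034) x4=(-0.2190, -2.0215, -1.2813)
step 22: x0=(0.3773, 0.9615, -1.3045) x1=(-0.7455, 0.7147, 0.4711) x2=(-1.8048, 2.3436, 1.9750) x3=(-1.8993, 0.5162, -0.8430) x4=(-0.2172, -2.0316, -1.2773)
step 23: x0=(0.4065, 0.9410, -1.2839) x1=(-0.7249, 0.6916, 0.4813) x2=(-1.8338, 2.3655, 2.0195) x3=(-1.9346, 0.4815, -0.8831) x4=(-0.2153, -2.0415, -1.2732)
step 24: x0=(0.4362, 0.9205, -1.2636) x1=(-0.7041, 0.6684, 0.4917) x2=(-1.8629, 2.3874, 2.0642) x3=(-1.9705, 0.4466, -0.9236) x4=(-0.2136, -2.0512, -1.2690)
step 25: x0=(0.4662, 0.8998, -1.2437) x1=(-0.6833, 0.6450, 0.5024) x2=(-1.8920, 2.4095, 2.1091) x3=(-2.0068, 0.4113, -0.9646) x4=(-0.2118, -2.0606, -1.2647)
step 26: x0=(0.4966, 0.8791, -1.2241) x1=(-0.6623, 0.6214, 0.5133) x2=(-1.9213, 2.4317, 2.1541) x3=(-2.0435, 0.3757, -1.0059) x4=(-0.2102, -2.0698, -1.2604)
step 27: x0=(0.5273, 0.8583, -1.2049) x1=(-0.6413, 0.5977, 0.5244) x2=(-1.9505, 2.4540, 2.1992) x3=(-2.0806, 0.3398, -1.0476) x4=(-0.2086, -2.0787, -1.2560)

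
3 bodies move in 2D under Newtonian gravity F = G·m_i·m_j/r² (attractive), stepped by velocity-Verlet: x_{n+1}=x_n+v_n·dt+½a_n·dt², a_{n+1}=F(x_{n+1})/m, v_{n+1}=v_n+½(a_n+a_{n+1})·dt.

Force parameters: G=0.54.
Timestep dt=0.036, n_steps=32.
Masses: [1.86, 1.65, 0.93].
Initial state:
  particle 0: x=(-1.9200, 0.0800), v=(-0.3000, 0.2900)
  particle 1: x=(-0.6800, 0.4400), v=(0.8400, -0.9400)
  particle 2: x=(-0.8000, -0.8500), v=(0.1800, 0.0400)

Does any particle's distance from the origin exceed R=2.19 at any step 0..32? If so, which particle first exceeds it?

no

step 0: x0=(-1.9200, 0.0800) x1=(-0.6800, 0.4400) x2=(-0.8000, -0.8500)
step 1: x0=(-1.9303, 0.0904) x1=(-0.6502, 0.4059) x2=(-0.7937, -0.8480)
step 2: x0=(-1.9398, 0.1008) x1=(-0.6211, 0.3711) x2=(-0.7878, -0.8449)
step 3: x0=(-1.9484, 0.1112) x1=(-0.5928, 0.3358) x2=(-0.7823, -0.8407)
step 4: x0=(-1.9562, 0.1215) x1=(-0.5652, 0.3000) x2=(-0.7770, -0.8354)
step 5: x0=(-1.9632, 0.1316) x1=(-0.5384, 0.2635) x2=(-0.7721, -0.8288)
step 6: x0=(-1.9695, 0.1417) x1=(-0.5123, 0.2265) x2=(-0.7674, -0.8209)
step 7: x0=(-1.9749, 0.1516) x1=(-0.4870, 0.1890) x2=(-0.7629, -0.8118)
step 8: x0=(-1.9796, 0.1613) x1=(-0.4624, 0.1508) x2=(-0.7585, -0.8013)
step 9: x0=(-1.9837, 0.1709) x1=(-0.4386, 0.1120) x2=(-0.7542, -0.7893)
step 10: x0=(-1.9870, 0.1803) x1=(-0.4156, 0.0725) x2=(-0.7499, -0.7758)
step 11: x0=(-1.9896, 0.1895) x1=(-0.3933, 0.0324) x2=(-0.7455, -0.7607)
step 12: x0=(-1.9916, 0.1985) x1=(-0.3720, -0.0085) x2=(-0.7409, -0.7439)
step 13: x0=(-1.9930, 0.2072) x1=(-0.3515, -0.0501) x2=(-0.7360, -0.7252)
step 14: x0=(-1.9937, 0.2158) x1=(-0.3320, -0.0927) x2=(-0.7305, -0.7046)
step 15: x0=(-1.9938, 0.2241) x1=(-0.3137, -0.1362) x2=(-0.7243, -0.6818)
step 16: x0=(-1.9933, 0.2322) x1=(-0.2966, -0.1807) x2=(-0.7171, -0.6567)
step 17: x0=(-1.9922, 0.2401) x1=(-0.2810, -0.2263) x2=(-0.7084, -0.6292)
step 18: x0=(-1.9906, 0.2477) x1=(-0.2672, -0.2731) x2=(-0.6977, -0.5991)
step 19: x0=(-1.9883, 0.2550) x1=(-0.2555, -0.3211) x2=(-0.6843, -0.5663)
step 20: x0=(-1.9855, 0.2621) x1=(-0.2466, -0.3703) x2=(-0.6673, -0.5308)
step 21: x0=(-1.9822, 0.2689) x1=(-0.2410, -0.4206) x2=(-0.6454, -0.4931)
step 22: x0=(-1.9783, 0.2755) x1=(-0.2395, -0.4714) x2=(-0.6172, -0.4538)
step 23: x0=(-1.9739, 0.2818) x1=(-0.2429, -0.5218) x2=(-0.5815, -0.4147)
step 24: x0=(-1.9689, 0.2879) x1=(-0.2515, -0.5705) x2=(-0.5375, -0.3781)
step 25: x0=(-1.9635, 0.2937) x1=(-0.2651, -0.6160) x2=(-0.4860, -0.3467)
step 26: x0=(-1.9575, 0.2992) x1=(-0.2823, -0.6572) x2=(-0.4288, -0.3225)
step 27: x0=(-1.9510, 0.3046) x1=(-0.3018, -0.6938) x2=(-0.3686, -0.3060)
step 28: x0=(-1.9441, 0.3097) x1=(-0.3222, -0.7260) x2=(-0.3076, -0.2966)
step 29: x0=(-1.9367, 0.3145) x1=(-0.3429, -0.7546) x2=(-0.2472, -0.2934)
step 30: x0=(-1.9288, 0.3191) x1=(-0.3633, -0.7800) x2=(-0.1883, -0.2952)
step 31: x0=(-1.9206, 0.3234) x1=(-0.3831, -0.8030) x2=(-0.1312, -0.3009)
step 32: x0=(-1.9118, 0.3275) x1=(-0.4023, -0.8239) x2=(-0.0760, -0.3097)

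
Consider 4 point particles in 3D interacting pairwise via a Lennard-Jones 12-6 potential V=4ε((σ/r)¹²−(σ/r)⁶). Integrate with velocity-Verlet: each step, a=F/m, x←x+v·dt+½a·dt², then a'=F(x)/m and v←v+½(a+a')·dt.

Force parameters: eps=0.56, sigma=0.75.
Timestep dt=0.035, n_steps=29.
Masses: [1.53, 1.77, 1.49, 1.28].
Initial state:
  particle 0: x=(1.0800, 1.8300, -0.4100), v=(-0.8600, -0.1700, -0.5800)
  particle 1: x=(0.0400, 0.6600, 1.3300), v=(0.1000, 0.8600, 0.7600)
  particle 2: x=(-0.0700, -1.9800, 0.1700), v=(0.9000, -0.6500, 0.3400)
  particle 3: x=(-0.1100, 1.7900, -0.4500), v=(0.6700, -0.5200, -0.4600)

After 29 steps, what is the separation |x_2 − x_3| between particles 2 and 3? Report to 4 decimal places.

step 0: x0=(1.0800, 1.8300, -0.4100) x1=(0.0400, 0.6600, 1.3300) x2=(-0.0700, -1.9800, 0.1700) x3=(-0.1100, 1.7900, -0.4500)
step 1: x0=(1.0497, 1.8240, -0.4303) x1=(0.0435, 0.6901, 1.3566) x2=(-0.0385, -2.0027, 0.1819) x3=(-0.0863, 1.7718, -0.4661)
step 2: x0=(1.0187, 1.8180, -0.4506) x1=(0.0470, 0.7202, 1.3832) x2=(-0.0070, -2.0255, 0.1938) x3=(-0.0617, 1.7536, -0.4821)
step 3: x0=(0.9868, 1.8120, -0.4710) x1=(0.0505, 0.7503, 1.4098) x2=(0.0245, -2.0482, 0.2057) x3=(-0.0362, 1.7355, -0.4981)
step 4: x0=(0.9538, 1.8059, -0.4913) x1=(0.0540, 0.7804, 1.4363) x2=(0.0560, -2.0710, 0.2176) x3=(-0.0093, 1.7175, -0.5141)
step 5: x0=(0.9195, 1.7996, -0.5117) x1=(0.0575, 0.8106, 1.4629) x2=(0.0875, -2.0937, 0.2295) x3=(0.0192, 1.6996, -0.5300)
step 6: x0=(0.8838, 1.7932, -0.5322) x1=(0.0610, 0.8407, 1.4894) x2=(0.1190, -2.1165, 0.2414) x3=(0.0493, 1.6820, -0.5459)
step 7: x0=(0.8481, 1.7868, -0.5526) x1=(0.0645, 0.8708, 1.5159) x2=(0.1505, -2.1392, 0.2533) x3=(0.0794, 1.6643, -0.5618)
step 8: x0=(0.8190, 1.7814, -0.5729) x1=(0.0680, 0.9010, 1.5425) x2=(0.1820, -2.1620, 0.2652) x3=(0.1017, 1.6453, -0.5777)
step 9: x0=(0.8128, 1.7804, -0.5931) x1=(0.0716, 0.9311, 1.5690) x2=(0.2135, -2.1847, 0.2771) x3=(0.0966, 1.6212, -0.5939)
step 10: x0=(0.8275, 1.7840, -0.6132) x1=(0.0751, 0.9612, 1.5955) x2=(0.2450, -2.2074, 0.2890) x3=(0.0664, 1.5914, -0.6100)
step 11: x0=(0.8475, 1.7890, -0.6334) x1=(0.0786, 0.9914, 1.6220) x2=(0.2765, -2.2302, 0.3009) x3=(0.0300, 1.5601, -0.6261)
step 12: x0=(0.8672, 1.7939, -0.6536) x1=(0.0821, 1.0215, 1.6485) x2=(0.3080, -2.2529, 0.3128) x3=(-0.0061, 1.5289, -0.6422)
step 13: x0=(0.8855, 1.7984, -0.6737) x1=(0.0856, 1.0517, 1.6750) x2=(0.3395, -2.2757, 0.3247) x3=(-0.0406, 1.4982, -0.6584)
step 14: x0=(0.9026, 1.8024, -0.6939) x1=(0.0891, 1.0818, 1.7014) x2=(0.3710, -2.2984, 0.3366) x3=(-0.0735, 1.4679, -0.6745)
step 15: x0=(0.9187, 1.8061, -0.7140) x1=(0.0926, 1.1120, 1.7279) x2=(0.4025, -2.3211, 0.3485) x3=(-0.1053, 1.4381, -0.6907)
step 16: x0=(0.9339, 1.8095, -0.7340) x1=(0.0961, 1.1421, 1.7544) x2=(0.4340, -2.3439, 0.3604) x3=(-0.1361, 1.4086, -0.7069)
step 17: x0=(0.9486, 1.8127, -0.7541) x1=(0.0997, 1.1722, 1.7809) x2=(0.4655, -2.3666, 0.3723) x3=(-0.1662, 1.3794, -0.7231)
step 18: x0=(0.9628, 1.8158, -0.7742) x1=(0.1032, 1.2024, 1.8073) x2=(0.4970, -2.3894, 0.3842) x3=(-0.1957, 1.3504, -0.7393)
step 19: x0=(0.9767, 1.8187, -0.7942) x1=(0.1067, 1.2325, 1.8338) x2=(0.5285, -2.4121, 0.3961) x3=(-0.2249, 1.3216, -0.7555)
step 20: x0=(0.9903, 1.8215, -0.8142) x1=(0.1102, 1.2627, 1.8602) x2=(0.5600, -2.4348, 0.4080) x3=(-0.2537, 1.2928, -0.7717)
step 21: x0=(1.0038, 1.8242, -0.8343) x1=(0.1137, 1.2928, 1.8867) x2=(0.5915, -2.4576, 0.4199) x3=(-0.2823, 1.2642, -0.7880)
step 22: x0=(1.0170, 1.8268, -0.8543) x1=(0.1172, 1.3230, 1.9131) x2=(0.6230, -2.4803, 0.4318) x3=(-0.3107, 1.2357, -0.8042)
step 23: x0=(1.0302, 1.8294, -0.8743) x1=(0.1208, 1.3531, 1.9396) x2=(0.6545, -2.5031, 0.4437) x3=(-0.3390, 1.2072, -0.8204)
step 24: x0=(1.0432, 1.8319, -0.8943) x1=(0.1243, 1.3833, 1.9660) x2=(0.6860, -2.5258, 0.4556) x3=(-0.3671, 1.1788, -0.8367)
step 25: x0=(1.0562, 1.8344, -0.9143) x1=(0.1278, 1.4134, 1.9925) x2=(0.7175, -2.5485, 0.4675) x3=(-0.3952, 1.1504, -0.8529)
step 26: x0=(1.0691, 1.8369, -0.9343) x1=(0.1313, 1.4436, 2.0189) x2=(0.7490, -2.5713, 0.4795) x3=(-0.4231, 1.1221, -0.8692)
step 27: x0=(1.0820, 1.8393, -0.9543) x1=(0.1348, 1.4737, 2.0454) x2=(0.7805, -2.5940, 0.4914) x3=(-0.4511, 1.0937, -0.8854)
step 28: x0=(1.0948, 1.8417, -0.9743) x1=(0.1383, 1.5039, 2.0718) x2=(0.8120, -2.6167, 0.5033) x3=(-0.4789, 1.0654, -0.9017)
step 29: x0=(1.1076, 1.8441, -0.9943) x1=(0.1419, 1.5340, 2.0983) x2=(0.8435, -2.6395, 0.5152) x3=(-0.5068, 1.0372, -0.9179)

4.1707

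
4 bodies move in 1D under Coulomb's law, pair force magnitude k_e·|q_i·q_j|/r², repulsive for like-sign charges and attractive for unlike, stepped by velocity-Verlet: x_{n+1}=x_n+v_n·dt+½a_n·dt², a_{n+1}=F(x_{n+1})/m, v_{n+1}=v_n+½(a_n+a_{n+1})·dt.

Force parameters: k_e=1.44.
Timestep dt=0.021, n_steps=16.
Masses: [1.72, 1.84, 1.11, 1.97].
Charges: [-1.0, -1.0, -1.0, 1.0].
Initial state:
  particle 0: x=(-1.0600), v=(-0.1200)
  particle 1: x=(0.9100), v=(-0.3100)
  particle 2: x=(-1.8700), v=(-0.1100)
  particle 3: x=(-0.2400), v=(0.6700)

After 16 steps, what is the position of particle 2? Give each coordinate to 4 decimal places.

step 0: x0=(-1.0600) x1=(0.9100) x2=(-1.8700) x3=(-0.2400)
step 1: x0=(-1.0620) x1=(0.9034) x2=(-1.8727) x3=(-0.2261)
step 2: x0=(-1.0630) x1=(0.8967) x2=(-1.8761) x3=(-0.2125)
step 3: x0=(-1.0631) x1=(0.8899) x2=(-1.8802) x3=(-0.1993)
step 4: x0=(-1.0622) x1=(0.8828) x2=(-1.8851) x3=(-0.1863)
step 5: x0=(-1.0603) x1=(0.8757) x2=(-1.8907) x3=(-0.1736)
step 6: x0=(-1.0576) x1=(0.8683) x2=(-1.8970) x3=(-0.1610)
step 7: x0=(-1.0540) x1=(0.8608) x2=(-1.9040) x3=(-0.1487)
step 8: x0=(-1.0495) x1=(0.8530) x2=(-1.9117) x3=(-0.1366)
step 9: x0=(-1.0442) x1=(0.8451) x2=(-1.9200) x3=(-0.1246)
step 10: x0=(-1.0380) x1=(0.8369) x2=(-1.9290) x3=(-0.1128)
step 11: x0=(-1.0311) x1=(0.8285) x2=(-1.9386) x3=(-0.1011)
step 12: x0=(-1.0234) x1=(0.8198) x2=(-1.9488) x3=(-0.0895)
step 13: x0=(-1.0149) x1=(0.8109) x2=(-1.9596) x3=(-0.0779)
step 14: x0=(-1.0058) x1=(0.8016) x2=(-1.9709) x3=(-0.0664)
step 15: x0=(-0.9959) x1=(0.7921) x2=(-1.9828) x3=(-0.0550)
step 16: x0=(-0.9854) x1=(0.7822) x2=(-1.9952) x3=(-0.0435)

(-1.9952)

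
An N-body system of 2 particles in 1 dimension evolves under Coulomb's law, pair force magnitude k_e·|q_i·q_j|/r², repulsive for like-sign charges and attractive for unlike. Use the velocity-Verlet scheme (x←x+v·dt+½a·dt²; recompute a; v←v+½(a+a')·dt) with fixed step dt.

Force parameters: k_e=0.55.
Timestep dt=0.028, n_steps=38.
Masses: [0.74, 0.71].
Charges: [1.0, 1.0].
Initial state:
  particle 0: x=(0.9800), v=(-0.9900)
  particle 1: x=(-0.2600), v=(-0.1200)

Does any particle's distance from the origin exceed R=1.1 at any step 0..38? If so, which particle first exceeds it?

no

step 0: x0=(0.9800) x1=(-0.2600)
step 1: x0=(0.9525) x1=(-0.2636)
step 2: x0=(0.9253) x1=(-0.2675)
step 3: x0=(0.8986) x1=(-0.2719)
step 4: x0=(0.8723) x1=(-0.2768)
step 5: x0=(0.8464) x1=(-0.2821)
step 6: x0=(0.8210) x1=(-0.2878)
step 7: x0=(0.7961) x1=(-0.2941)
step 8: x0=(0.7717) x1=(-0.3009)
step 9: x0=(0.7477) x1=(-0.3082)
step 10: x0=(0.7243) x1=(-0.3160)
step 11: x0=(0.7015) x1=(-0.3245)
step 12: x0=(0.6791) x1=(-0.3334)
step 13: x0=(0.6574) x1=(-0.3430)
step 14: x0=(0.6362) x1=(-0.3532)
step 15: x0=(0.6157) x1=(-0.3640)
step 16: x0=(0.5957) x1=(-0.3755)
step 17: x0=(0.5763) x1=(-0.3876)
step 18: x0=(0.5576) x1=(-0.4003)
step 19: x0=(0.5395) x1=(-0.4137)
step 20: x0=(0.5221) x1=(-0.4278)
step 21: x0=(0.5053) x1=(-0.4425)
step 22: x0=(0.4891) x1=(-0.4579)
step 23: x0=(0.4737) x1=(-0.4740)
step 24: x0=(0.4588) x1=(-0.4908)
step 25: x0=(0.4446) x1=(-0.5083)
step 26: x0=(0.4310) x1=(-0.5264)
step 27: x0=(0.4181) x1=(-0.5451)
step 28: x0=(0.4058) x1=(-0.5646)
step 29: x0=(0.3941) x1=(-0.5847)
step 30: x0=(0.3831) x1=(-0.6054)
step 31: x0=(0.3726) x1=(-0.6267)
step 32: x0=(0.3627) x1=(-0.6486)
step 33: x0=(0.3534) x1=(-0.6712)
step 34: x0=(0.3446) x1=(-0.6943)
step 35: x0=(0.3364) x1=(-0.7180)
step 36: x0=(0.3287) x1=(-0.7422)
step 37: x0=(0.3215) x1=(-0.7669)
step 38: x0=(0.3148) x1=(-0.7922)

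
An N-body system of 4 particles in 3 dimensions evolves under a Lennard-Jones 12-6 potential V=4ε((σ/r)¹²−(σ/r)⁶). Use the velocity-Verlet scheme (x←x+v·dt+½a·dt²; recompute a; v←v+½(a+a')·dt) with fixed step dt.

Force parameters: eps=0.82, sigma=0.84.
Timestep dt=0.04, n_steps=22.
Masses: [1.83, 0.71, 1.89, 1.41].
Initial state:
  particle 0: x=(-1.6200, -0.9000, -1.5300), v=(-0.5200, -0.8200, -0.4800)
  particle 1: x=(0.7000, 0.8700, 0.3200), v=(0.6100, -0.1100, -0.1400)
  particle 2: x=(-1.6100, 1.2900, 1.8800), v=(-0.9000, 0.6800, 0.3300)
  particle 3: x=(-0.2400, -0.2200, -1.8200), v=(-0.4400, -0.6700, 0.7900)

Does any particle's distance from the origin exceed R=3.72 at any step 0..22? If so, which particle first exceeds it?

yes, particle 2

step 0: x0=(-1.6200, -0.9000, -1.5300) x1=(0.7000, 0.8700, 0.3200) x2=(-1.6100, 1.2900, 1.8800) x3=(-0.2400, -0.2200, -1.8200)
step 1: x0=(-1.6407, -0.9327, -1.5492) x1=(0.7244, 0.8656, 0.3144) x2=(-1.6460, 1.3172, 1.8932) x3=(-0.2577, -0.2469, -1.7884)
step 2: x0=(-1.6612, -0.9654, -1.5685) x1=(0.7488, 0.8612, 0.3088) x2=(-1.6820, 1.3444, 1.9064) x3=(-0.2758, -0.2739, -1.7567)
step 3: x0=(-1.6814, -0.9979, -1.5878) x1=(0.7731, 0.8568, 0.3031) x2=(-1.7180, 1.3716, 1.9196) x3=(-0.2941, -0.3010, -1.7249)
step 4: x0=(-1.7014, -1.0303, -1.6071) x1=(0.7975, 0.8523, 0.2975) x2=(-1.7540, 1.3988, 1.9328) x3=(-0.3127, -0.3283, -1.6931)
step 5: x0=(-1.7212, -1.0626, -1.6264) x1=(0.8218, 0.8479, 0.2918) x2=(-1.7900, 1.4260, 1.9460) x3=(-0.3316, -0.3558, -1.6613)
step 6: x0=(-1.7407, -1.0948, -1.6457) x1=(0.8461, 0.8434, 0.2862) x2=(-1.8260, 1.4532, 1.9592) x3=(-0.3508, -0.3833, -1.6295)
step 7: x0=(-1.7600, -1.1268, -1.6651) x1=(0.8704, 0.8390, 0.2805) x2=(-1.8619, 1.4804, 1.9723) x3=(-0.3703, -0.4111, -1.5977)
step 8: x0=(-1.7791, -1.1588, -1.6844) x1=(0.8947, 0.8345, 0.2748) x2=(-1.8979, 1.5076, 1.9855) x3=(-0.3901, -0.4390, -1.5659)
step 9: x0=(-1.7980, -1.1906, -1.7037) x1=(0.9189, 0.8300, 0.2690) x2=(-1.9339, 1.5348, 1.9987) x3=(-0.4101, -0.4670, -1.5341)
step 10: x0=(-1.8167, -1.2223, -1.7230) x1=(0.9432, 0.8255, 0.2633) x2=(-1.9699, 1.5620, 2.0119) x3=(-0.4304, -0.4951, -1.5023)
step 11: x0=(-1.8352, -1.2539, -1.7422) x1=(0.9674, 0.8210, 0.2576) x2=(-2.0059, 1.5892, 2.0251) x3=(-0.4510, -0.5234, -1.4705)
step 12: x0=(-1.8534, -1.2854, -1.7614) x1=(0.9917, 0.8165, 0.2518) x2=(-2.0418, 1.6164, 2.0383) x3=(-0.4718, -0.5518, -1.4388)
step 13: x0=(-1.8715, -1.3168, -1.7806) x1=(1.0159, 0.8120, 0.2461) x2=(-2.0778, 1.6435, 2.0515) x3=(-0.4929, -0.5804, -1.4072)
step 14: x0=(-1.8894, -1.3481, -1.7997) x1=(1.0401, 0.8075, 0.2403) x2=(-2.1138, 1.6707, 2.0646) x3=(-0.5142, -0.6090, -1.3756)
step 15: x0=(-1.9071, -1.3793, -1.8187) x1=(1.0643, 0.8029, 0.2345) x2=(-2.1498, 1.6979, 2.0778) x3=(-0.5357, -0.6378, -1.3441)
step 16: x0=(-1.9247, -1.4105, -1.8377) x1=(1.0885, 0.7984, 0.2287) x2=(-2.1858, 1.7251, 2.0910) x3=(-0.5574, -0.6667, -1.3126)
step 17: x0=(-1.9421, -1.4415, -1.8567) x1=(1.1126, 0.7938, 0.2229) x2=(-2.2217, 1.7523, 2.1042) x3=(-0.5793, -0.6957, -1.2812)
step 18: x0=(-1.9594, -1.4725, -1.8755) x1=(1.1368, 0.7893, 0.2171) x2=(-2.2577, 1.7795, 2.1174) x3=(-0.6014, -0.7248, -1.2499)
step 19: x0=(-1.9765, -1.5034, -1.8944) x1=(1.1610, 0.7847, 0.2113) x2=(-2.2937, 1.8067, 2.1306) x3=(-0.6237, -0.7540, -1.2187)
step 20: x0=(-1.9935, -1.5342, -1.9131) x1=(1.1851, 0.7801, 0.2054) x2=(-2.3297, 1.8339, 2.1437) x3=(-0.6461, -0.7832, -1.1875)
step 21: x0=(-2.0105, -1.5650, -1.9318) x1=(1.2092, 0.7755, 0.1996) x2=(-2.3656, 1.8611, 2.1569) x3=(-0.6686, -0.8125, -1.1564)
step 22: x0=(-2.0273, -1.5957, -1.9505) x1=(1.2334, 0.7709, 0.1938) x2=(-2.4016, 1.8883, 2.1701) x3=(-0.6913, -0.8419, -1.1254)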